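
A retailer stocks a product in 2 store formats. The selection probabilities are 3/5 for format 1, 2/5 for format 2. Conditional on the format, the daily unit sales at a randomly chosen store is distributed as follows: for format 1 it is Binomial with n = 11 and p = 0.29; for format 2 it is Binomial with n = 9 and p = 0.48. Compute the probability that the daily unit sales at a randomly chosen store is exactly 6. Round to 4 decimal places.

0.0875

Conditional on each format, P(X = 6): 1: 0.0495817; 2: 0.144456.
By total probability, P(X = 6) = 0.6·0.0495817 + 0.4·0.144456 = 0.0875316.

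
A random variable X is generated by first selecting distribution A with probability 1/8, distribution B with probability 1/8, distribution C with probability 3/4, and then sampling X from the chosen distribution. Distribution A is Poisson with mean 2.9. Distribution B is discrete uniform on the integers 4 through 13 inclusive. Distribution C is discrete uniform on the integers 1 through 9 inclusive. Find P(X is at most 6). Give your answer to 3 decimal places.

0.659

Conditional on each component, P(X ≤ 6): A: 0.971283; B: 0.3; C: 0.666667.
By total probability, P(X ≤ 6) = 0.125·0.971283 + 0.125·0.3 + 0.75·0.666667 = 0.65891.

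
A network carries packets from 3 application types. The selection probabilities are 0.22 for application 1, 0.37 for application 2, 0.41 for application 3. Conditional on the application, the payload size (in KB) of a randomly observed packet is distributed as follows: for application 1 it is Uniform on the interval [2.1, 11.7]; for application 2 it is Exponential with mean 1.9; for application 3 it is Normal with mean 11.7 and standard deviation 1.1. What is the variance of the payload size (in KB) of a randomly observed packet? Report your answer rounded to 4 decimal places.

22.2039

Per component, 1: μ=6.9, E[X²]=55.29; 2: μ=1.9, E[X²]=7.22; 3: μ=11.7, E[X²]=138.1.
E[X] = 0.22·6.9 + 0.37·1.9 + 0.41·11.7 = 7.018.
E[X²] = 0.22·55.29 + 0.37·7.22 + 0.41·138.1 = 71.4562.
Var(X) = E[X²] − (E[X])² = 71.4562 − 49.2523 = 22.2039.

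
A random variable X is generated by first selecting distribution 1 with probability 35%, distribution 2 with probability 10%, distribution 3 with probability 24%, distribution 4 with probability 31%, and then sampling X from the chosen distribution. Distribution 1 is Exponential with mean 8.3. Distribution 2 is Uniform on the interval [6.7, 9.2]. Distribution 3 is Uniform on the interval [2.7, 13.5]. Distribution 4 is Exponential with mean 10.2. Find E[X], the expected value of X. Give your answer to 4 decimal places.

Component means — 1: 8.3; 2: 7.95; 3: 8.1; 4: 10.2.
E[X] = 0.35·8.3 + 0.1·7.95 + 0.24·8.1 + 0.31·10.2 = 8.806.

8.8060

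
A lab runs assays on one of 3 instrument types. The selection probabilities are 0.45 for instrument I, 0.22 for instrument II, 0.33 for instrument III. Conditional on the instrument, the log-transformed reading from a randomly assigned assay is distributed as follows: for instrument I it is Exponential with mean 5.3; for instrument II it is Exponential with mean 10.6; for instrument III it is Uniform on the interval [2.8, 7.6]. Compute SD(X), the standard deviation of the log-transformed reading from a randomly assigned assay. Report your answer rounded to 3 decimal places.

Per component, I: μ=5.3, E[X²]=56.18; II: μ=10.6, E[X²]=224.72; III: μ=5.2, E[X²]=28.96.
E[X] = 0.45·5.3 + 0.22·10.6 + 0.33·5.2 = 6.433.
E[X²] = 0.45·56.18 + 0.22·224.72 + 0.33·28.96 = 84.2762.
Var(X) = E[X²] − (E[X])² = 84.2762 − 41.3835 = 42.8927.
SD(X) = √42.8927 = 6.54925.

6.549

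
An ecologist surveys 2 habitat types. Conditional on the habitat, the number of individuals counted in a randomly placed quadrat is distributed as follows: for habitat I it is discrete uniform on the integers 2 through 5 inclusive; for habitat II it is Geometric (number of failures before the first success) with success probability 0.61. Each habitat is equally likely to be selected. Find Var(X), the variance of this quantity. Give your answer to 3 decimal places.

Per component, I: μ=3.5, E[X²]=13.5; II: μ=0.639344, E[X²]=1.45687.
E[X] = 0.5·3.5 + 0.5·0.639344 = 2.06967.
E[X²] = 0.5·13.5 + 0.5·1.45687 = 7.47843.
Var(X) = E[X²] − (E[X])² = 7.47843 − 4.28354 = 3.19489.

3.195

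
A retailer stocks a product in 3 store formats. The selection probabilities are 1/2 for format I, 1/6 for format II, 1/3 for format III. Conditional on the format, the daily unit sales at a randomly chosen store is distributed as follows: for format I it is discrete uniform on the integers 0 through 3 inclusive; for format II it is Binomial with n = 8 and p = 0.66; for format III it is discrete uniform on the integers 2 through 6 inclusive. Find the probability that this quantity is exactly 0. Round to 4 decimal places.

Conditional on each format, P(X = 0): I: 0.25; II: 0.000178579; III: 0.
By total probability, P(X = 0) = 0.5·0.25 + 0.166667·0.000178579 + 0.333333·0 = 0.12503.

0.1250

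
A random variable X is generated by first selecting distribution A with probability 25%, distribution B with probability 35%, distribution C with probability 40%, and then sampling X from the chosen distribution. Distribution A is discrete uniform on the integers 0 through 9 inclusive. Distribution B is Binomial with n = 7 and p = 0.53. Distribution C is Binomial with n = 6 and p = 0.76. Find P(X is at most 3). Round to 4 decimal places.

Conditional on each component, P(X ≤ 3): A: 0.4; B: 0.434611; C: 0.153935.
By total probability, P(X ≤ 3) = 0.25·0.4 + 0.35·0.434611 + 0.4·0.153935 = 0.313688.

0.3137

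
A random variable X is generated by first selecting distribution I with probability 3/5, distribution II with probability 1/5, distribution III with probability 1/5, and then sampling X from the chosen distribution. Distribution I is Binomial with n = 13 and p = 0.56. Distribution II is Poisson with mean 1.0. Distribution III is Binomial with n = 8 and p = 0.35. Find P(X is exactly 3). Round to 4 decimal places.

Conditional on each component, P(X = 3): I: 0.0136602; II: 0.0613132; III: 0.278586.
By total probability, P(X = 3) = 0.6·0.0136602 + 0.2·0.0613132 + 0.2·0.278586 = 0.0761759.

0.0762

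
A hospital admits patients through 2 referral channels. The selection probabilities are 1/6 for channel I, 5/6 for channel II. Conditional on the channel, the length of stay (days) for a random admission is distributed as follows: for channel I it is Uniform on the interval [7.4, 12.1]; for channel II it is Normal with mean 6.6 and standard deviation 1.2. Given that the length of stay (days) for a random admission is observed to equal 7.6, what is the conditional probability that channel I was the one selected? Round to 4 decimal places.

0.1534

Likelihoods f(7.6 | ·): I: 0.212766; II: 0.234927.
Posterior ∝ prior × likelihood. Numerator for I: 0.166667·0.212766 = 0.035461.
Normalizing constant: 0.166667·0.212766 + 0.833333·0.234927 = 0.231233.
P(I | observation) = 0.035461 / 0.231233 = 0.153356.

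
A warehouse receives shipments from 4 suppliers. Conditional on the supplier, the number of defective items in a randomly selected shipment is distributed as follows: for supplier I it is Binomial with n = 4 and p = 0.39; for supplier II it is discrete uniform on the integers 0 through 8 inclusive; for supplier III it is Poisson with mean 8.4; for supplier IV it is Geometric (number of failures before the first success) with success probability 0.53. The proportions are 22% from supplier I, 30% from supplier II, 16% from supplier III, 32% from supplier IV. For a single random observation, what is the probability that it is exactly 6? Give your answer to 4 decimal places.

Conditional on each supplier, P(X = 6): I: 0; II: 0.111111; III: 0.109716; IV: 0.00571298.
By total probability, P(X = 6) = 0.22·0 + 0.3·0.111111 + 0.16·0.109716 + 0.32·0.00571298 = 0.052716.

0.0527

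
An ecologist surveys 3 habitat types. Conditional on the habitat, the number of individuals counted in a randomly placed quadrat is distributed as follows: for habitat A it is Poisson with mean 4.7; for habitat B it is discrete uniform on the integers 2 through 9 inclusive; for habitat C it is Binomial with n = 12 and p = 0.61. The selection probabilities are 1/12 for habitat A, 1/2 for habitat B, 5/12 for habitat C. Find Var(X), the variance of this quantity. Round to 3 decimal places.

Per component, A: μ=4.7, E[X²]=26.79; B: μ=5.5, E[X²]=35.5; C: μ=7.32, E[X²]=56.4372.
E[X] = 0.0833333·4.7 + 0.5·5.5 + 0.416667·7.32 = 6.19167.
E[X²] = 0.0833333·26.79 + 0.5·35.5 + 0.416667·56.4372 = 43.498.
Var(X) = E[X²] − (E[X])² = 43.498 − 38.3367 = 5.16126.

5.161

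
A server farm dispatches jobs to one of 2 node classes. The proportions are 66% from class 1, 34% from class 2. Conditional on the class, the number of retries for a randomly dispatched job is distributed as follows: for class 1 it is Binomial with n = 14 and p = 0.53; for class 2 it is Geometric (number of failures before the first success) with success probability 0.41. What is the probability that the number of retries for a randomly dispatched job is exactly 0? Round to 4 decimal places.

0.1394

Conditional on each class, P(X = 0): 1: 2.56667e-05; 2: 0.41.
By total probability, P(X = 0) = 0.66·2.56667e-05 + 0.34·0.41 = 0.139417.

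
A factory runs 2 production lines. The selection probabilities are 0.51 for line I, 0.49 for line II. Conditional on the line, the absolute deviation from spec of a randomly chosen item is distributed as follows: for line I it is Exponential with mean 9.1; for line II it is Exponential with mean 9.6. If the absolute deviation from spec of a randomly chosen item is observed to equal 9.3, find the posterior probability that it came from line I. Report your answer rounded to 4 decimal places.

Likelihoods f(9.3 | ·): I: 0.0395475; II: 0.0395372.
Posterior ∝ prior × likelihood. Numerator for I: 0.51·0.0395475 = 0.0201692.
Normalizing constant: 0.51·0.0395475 + 0.49·0.0395372 = 0.0395425.
P(I | observation) = 0.0201692 / 0.0395425 = 0.510065.

0.5101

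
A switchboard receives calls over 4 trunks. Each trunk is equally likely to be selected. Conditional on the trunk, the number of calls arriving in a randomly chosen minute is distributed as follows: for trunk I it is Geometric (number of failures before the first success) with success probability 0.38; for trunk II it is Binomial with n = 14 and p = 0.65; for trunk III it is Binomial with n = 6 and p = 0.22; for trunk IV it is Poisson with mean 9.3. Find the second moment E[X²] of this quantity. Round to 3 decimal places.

47.878

For each component E[X²] = Var + (mean)², giving I: 6.95568; II: 85.995; III: 2.772; IV: 95.79.
Overall E[X²] = 0.25·6.95568 + 0.25·85.995 + 0.25·2.772 + 0.25·95.79 = 47.8782.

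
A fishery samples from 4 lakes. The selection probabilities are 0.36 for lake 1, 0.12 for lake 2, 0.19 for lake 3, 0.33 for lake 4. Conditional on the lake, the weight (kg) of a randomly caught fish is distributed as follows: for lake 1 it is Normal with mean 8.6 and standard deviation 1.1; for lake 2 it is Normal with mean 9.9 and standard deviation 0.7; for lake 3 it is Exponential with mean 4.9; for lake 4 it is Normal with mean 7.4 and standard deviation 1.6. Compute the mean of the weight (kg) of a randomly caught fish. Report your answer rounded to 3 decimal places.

7.657

Component means — 1: 8.6; 2: 9.9; 3: 4.9; 4: 7.4.
E[X] = 0.36·8.6 + 0.12·9.9 + 0.19·4.9 + 0.33·7.4 = 7.657.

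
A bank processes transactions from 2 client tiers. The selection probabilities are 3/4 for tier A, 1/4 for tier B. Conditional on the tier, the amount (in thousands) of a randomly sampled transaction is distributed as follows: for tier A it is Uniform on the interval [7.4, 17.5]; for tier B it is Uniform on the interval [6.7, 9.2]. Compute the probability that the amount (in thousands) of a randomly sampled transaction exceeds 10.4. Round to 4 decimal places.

0.5272

Conditional on each tier, P(X > 10.4): A: 0.70297; B: 0.
By total probability, P(X > 10.4) = 0.75·0.70297 + 0.25·0 = 0.527228.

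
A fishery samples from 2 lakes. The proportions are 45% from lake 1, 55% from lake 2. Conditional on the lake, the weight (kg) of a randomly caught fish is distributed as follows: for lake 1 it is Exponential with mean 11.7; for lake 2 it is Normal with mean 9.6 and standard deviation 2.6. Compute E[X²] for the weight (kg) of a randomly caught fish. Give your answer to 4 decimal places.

For each component E[X²] = Var + (mean)², giving 1: 273.78; 2: 98.92.
Overall E[X²] = 0.45·273.78 + 0.55·98.92 = 177.607.

177.6070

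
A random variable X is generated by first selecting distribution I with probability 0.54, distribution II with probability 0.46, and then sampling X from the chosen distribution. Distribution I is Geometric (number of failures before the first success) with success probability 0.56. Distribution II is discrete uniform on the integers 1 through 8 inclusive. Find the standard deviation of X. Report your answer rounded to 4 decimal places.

2.5690

Per component, I: μ=0.785714, E[X²]=2.02041; II: μ=4.5, E[X²]=25.5.
E[X] = 0.54·0.785714 + 0.46·4.5 = 2.49429.
E[X²] = 0.54·2.02041 + 0.46·25.5 = 12.821.
Var(X) = E[X²] − (E[X])² = 12.821 − 6.22146 = 6.59956.
SD(X) = √6.59956 = 2.56896.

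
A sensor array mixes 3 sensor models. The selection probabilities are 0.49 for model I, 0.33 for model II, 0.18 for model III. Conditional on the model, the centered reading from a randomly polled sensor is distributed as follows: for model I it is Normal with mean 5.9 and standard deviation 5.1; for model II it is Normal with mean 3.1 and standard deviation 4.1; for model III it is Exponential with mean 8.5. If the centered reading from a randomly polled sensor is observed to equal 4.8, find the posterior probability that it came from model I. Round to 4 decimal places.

0.4743

Likelihoods f(4.8 | ·): I: 0.0764255; II: 0.0892882; III: 0.0668856.
Posterior ∝ prior × likelihood. Numerator for I: 0.49·0.0764255 = 0.0374485.
Normalizing constant: 0.49·0.0764255 + 0.33·0.0892882 + 0.18·0.0668856 = 0.078953.
P(I | observation) = 0.0374485 / 0.078953 = 0.474314.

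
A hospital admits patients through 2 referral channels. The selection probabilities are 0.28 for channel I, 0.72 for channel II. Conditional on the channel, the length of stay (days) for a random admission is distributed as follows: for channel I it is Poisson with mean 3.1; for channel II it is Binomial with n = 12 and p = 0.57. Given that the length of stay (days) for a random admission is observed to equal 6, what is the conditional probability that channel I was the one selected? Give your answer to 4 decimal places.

0.0973

Likelihoods P(X=6 | ·): I: 0.0555296; II: 0.200323.
Posterior ∝ prior × likelihood. Numerator for I: 0.28·0.0555296 = 0.0155483.
Normalizing constant: 0.28·0.0555296 + 0.72·0.200323 = 0.159781.
P(I | observation) = 0.0155483 / 0.159781 = 0.0973099.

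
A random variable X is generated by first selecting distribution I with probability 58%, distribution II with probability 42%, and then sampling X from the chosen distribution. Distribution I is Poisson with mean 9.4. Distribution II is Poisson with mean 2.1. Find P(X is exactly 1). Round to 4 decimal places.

0.1085

Conditional on each component, P(X = 1): I: 0.000777606; II: 0.257158.
By total probability, P(X = 1) = 0.58·0.000777606 + 0.42·0.257158 = 0.108458.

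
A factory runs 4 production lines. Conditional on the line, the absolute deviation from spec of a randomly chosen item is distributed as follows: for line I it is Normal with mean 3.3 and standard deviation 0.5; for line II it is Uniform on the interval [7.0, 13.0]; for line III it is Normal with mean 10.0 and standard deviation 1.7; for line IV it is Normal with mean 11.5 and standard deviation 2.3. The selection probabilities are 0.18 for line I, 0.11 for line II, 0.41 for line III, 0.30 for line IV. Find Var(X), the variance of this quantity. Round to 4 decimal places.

11.3306

Per component, I: μ=3.3, E[X²]=11.14; II: μ=10, E[X²]=103; III: μ=10, E[X²]=102.89; IV: μ=11.5, E[X²]=137.54.
E[X] = 0.18·3.3 + 0.11·10 + 0.41·10 + 0.3·11.5 = 9.244.
E[X²] = 0.18·11.14 + 0.11·103 + 0.41·102.89 + 0.3·137.54 = 96.7821.
Var(X) = E[X²] − (E[X])² = 96.7821 − 85.4515 = 11.3306.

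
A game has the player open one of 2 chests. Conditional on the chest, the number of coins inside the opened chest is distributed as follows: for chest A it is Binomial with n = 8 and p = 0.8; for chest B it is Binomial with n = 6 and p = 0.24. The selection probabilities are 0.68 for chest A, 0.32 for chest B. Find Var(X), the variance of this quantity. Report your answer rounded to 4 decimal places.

6.5739

Per component, A: μ=6.4, E[X²]=42.24; B: μ=1.44, E[X²]=3.168.
E[X] = 0.68·6.4 + 0.32·1.44 = 4.8128.
E[X²] = 0.68·42.24 + 0.32·3.168 = 29.737.
Var(X) = E[X²] − (E[X])² = 29.737 − 23.163 = 6.57392.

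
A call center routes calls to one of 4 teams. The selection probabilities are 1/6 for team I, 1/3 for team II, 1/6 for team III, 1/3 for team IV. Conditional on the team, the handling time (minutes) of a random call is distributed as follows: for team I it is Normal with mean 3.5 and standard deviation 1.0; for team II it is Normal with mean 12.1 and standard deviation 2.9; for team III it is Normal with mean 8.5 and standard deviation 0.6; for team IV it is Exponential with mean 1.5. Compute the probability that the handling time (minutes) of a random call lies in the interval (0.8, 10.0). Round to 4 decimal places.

Conditional on each team, P(0.8 < X < 10.0): I: 0.996533; II: 0.234442; III: 0.99379; IV: 0.585374.
By total probability, P(0.8 < X < 10.0) = 0.166667·0.996533 + 0.333333·0.234442 + 0.166667·0.99379 + 0.333333·0.585374 = 0.604992.

0.6050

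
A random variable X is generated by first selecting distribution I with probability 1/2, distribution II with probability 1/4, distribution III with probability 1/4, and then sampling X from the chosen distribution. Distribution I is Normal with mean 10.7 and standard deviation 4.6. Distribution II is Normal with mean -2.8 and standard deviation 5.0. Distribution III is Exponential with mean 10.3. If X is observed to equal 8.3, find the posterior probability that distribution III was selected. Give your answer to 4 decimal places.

0.2152

Likelihoods f(8.3 | ·): I: 0.0756906; II: 0.00678815; III: 0.0433708.
Posterior ∝ prior × likelihood. Numerator for III: 0.25·0.0433708 = 0.0108427.
Normalizing constant: 0.5·0.0756906 + 0.25·0.00678815 + 0.25·0.0433708 = 0.0503851.
P(III | observation) = 0.0108427 / 0.0503851 = 0.215197.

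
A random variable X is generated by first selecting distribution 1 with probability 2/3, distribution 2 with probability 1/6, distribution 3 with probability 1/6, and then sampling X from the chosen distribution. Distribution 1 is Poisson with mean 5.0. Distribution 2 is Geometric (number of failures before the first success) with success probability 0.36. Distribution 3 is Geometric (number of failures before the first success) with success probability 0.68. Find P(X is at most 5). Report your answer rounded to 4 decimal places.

0.7323

Conditional on each component, P(X ≤ 5): 1: 0.615961; 2: 0.931281; 3: 0.998926.
By total probability, P(X ≤ 5) = 0.666667·0.615961 + 0.166667·0.931281 + 0.166667·0.998926 = 0.732342.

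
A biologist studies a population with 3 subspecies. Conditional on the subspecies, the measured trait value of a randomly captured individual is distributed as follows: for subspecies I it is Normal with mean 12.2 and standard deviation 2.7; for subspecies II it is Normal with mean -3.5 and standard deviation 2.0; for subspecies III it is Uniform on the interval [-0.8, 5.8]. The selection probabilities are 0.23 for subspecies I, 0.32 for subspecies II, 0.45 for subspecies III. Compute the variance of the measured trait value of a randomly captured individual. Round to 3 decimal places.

37.654

Per component, I: μ=12.2, E[X²]=156.13; II: μ=-3.5, E[X²]=16.25; III: μ=2.5, E[X²]=9.88.
E[X] = 0.23·12.2 + 0.32·-3.5 + 0.45·2.5 = 2.811.
E[X²] = 0.23·156.13 + 0.32·16.25 + 0.45·9.88 = 45.5559.
Var(X) = E[X²] − (E[X])² = 45.5559 − 7.90172 = 37.6542.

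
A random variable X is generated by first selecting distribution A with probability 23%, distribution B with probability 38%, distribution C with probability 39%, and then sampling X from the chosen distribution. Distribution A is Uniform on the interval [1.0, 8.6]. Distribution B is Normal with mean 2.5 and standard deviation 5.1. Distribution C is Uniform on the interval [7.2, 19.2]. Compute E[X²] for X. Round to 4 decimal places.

For each component E[X²] = Var + (mean)², giving A: 27.8533; B: 32.26; C: 186.24.
Overall E[X²] = 0.23·27.8533 + 0.38·32.26 + 0.39·186.24 = 91.2987.

91.2987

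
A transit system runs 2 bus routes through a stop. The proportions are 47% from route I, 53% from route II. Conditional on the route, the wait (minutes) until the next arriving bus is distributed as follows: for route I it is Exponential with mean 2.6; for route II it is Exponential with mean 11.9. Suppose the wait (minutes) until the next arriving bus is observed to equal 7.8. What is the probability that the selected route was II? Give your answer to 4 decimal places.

Likelihoods f(7.8 | ·): I: 0.0191489; II: 0.0436304.
Posterior ∝ prior × likelihood. Numerator for II: 0.53·0.0436304 = 0.0231241.
Normalizing constant: 0.47·0.0191489 + 0.53·0.0436304 = 0.0321241.
P(II | observation) = 0.0231241 / 0.0321241 = 0.719837.

0.7198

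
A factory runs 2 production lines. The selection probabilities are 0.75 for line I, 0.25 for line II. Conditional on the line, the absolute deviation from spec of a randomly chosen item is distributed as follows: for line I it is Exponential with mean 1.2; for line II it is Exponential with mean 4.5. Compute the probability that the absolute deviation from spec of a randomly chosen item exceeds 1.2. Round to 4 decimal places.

0.4674

Conditional on each line, P(X > 1.2): I: 0.367879; II: 0.765928.
By total probability, P(X > 1.2) = 0.75·0.367879 + 0.25·0.765928 = 0.467392.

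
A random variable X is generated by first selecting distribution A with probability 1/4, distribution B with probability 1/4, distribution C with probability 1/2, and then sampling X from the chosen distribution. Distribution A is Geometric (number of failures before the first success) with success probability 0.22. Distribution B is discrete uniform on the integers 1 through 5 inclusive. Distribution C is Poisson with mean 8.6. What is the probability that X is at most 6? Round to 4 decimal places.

0.5789

Conditional on each component, P(X ≤ 6): A: 0.824344; B: 1; C: 0.245676.
By total probability, P(X ≤ 6) = 0.25·0.824344 + 0.25·1 + 0.5·0.245676 = 0.578924.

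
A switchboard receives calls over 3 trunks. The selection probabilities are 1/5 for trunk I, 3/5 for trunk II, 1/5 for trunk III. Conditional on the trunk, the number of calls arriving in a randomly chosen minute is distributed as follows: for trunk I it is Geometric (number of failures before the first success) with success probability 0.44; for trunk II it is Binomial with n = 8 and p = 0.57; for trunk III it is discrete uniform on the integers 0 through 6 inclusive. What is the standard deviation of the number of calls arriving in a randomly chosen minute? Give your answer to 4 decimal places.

Per component, I: μ=1.27273, E[X²]=4.5124; II: μ=4.56, E[X²]=22.7544; III: μ=3, E[X²]=13.
E[X] = 0.2·1.27273 + 0.6·4.56 + 0.2·3 = 3.59055.
E[X²] = 0.2·4.5124 + 0.6·22.7544 + 0.2·13 = 17.1551.
Var(X) = E[X²] − (E[X])² = 17.1551 − 12.892 = 4.2631.
SD(X) = √4.2631 = 2.06473.

2.0647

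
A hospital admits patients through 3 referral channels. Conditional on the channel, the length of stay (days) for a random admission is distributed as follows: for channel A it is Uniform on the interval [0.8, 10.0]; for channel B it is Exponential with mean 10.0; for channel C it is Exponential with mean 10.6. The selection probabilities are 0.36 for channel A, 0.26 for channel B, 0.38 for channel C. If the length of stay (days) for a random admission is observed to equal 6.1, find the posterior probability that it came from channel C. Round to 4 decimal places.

Likelihoods f(6.1 | ·): A: 0.108696; B: 0.0543351; C: 0.0530603.
Posterior ∝ prior × likelihood. Numerator for C: 0.38·0.0530603 = 0.0201629.
Normalizing constant: 0.36·0.108696 + 0.26·0.0543351 + 0.38·0.0530603 = 0.0734205.
P(C | observation) = 0.0201629 / 0.0734205 = 0.274623.

0.2746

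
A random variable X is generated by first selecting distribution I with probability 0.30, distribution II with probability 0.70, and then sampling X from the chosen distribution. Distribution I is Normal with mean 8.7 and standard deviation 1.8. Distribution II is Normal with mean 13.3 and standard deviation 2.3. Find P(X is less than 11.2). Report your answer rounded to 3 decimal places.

0.402

Conditional on each component, P(X < 11.2): I: 0.917567; II: 0.18061.
By total probability, P(X < 11.2) = 0.3·0.917567 + 0.7·0.18061 = 0.401697.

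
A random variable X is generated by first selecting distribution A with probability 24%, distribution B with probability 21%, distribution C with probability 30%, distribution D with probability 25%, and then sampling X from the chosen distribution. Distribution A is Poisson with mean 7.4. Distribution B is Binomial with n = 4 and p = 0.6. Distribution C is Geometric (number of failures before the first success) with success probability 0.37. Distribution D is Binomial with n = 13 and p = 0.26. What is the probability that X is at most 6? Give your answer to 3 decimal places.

Conditional on each component, P(X ≤ 6): A: 0.391962; B: 1; C: 0.96061; D: 0.97006.
By total probability, P(X ≤ 6) = 0.24·0.391962 + 0.21·1 + 0.3·0.96061 + 0.25·0.97006 = 0.834769.

0.835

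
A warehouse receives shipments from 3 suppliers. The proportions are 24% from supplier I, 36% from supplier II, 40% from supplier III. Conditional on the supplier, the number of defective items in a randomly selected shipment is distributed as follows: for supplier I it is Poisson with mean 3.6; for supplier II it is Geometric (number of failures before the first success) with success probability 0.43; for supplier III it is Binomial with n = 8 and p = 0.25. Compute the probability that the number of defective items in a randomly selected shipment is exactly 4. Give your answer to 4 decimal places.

0.0968

Conditional on each supplier, P(X = 4): I: 0.191222; II: 0.0453908; III: 0.0865173.
By total probability, P(X = 4) = 0.24·0.191222 + 0.36·0.0453908 + 0.4·0.0865173 = 0.096841.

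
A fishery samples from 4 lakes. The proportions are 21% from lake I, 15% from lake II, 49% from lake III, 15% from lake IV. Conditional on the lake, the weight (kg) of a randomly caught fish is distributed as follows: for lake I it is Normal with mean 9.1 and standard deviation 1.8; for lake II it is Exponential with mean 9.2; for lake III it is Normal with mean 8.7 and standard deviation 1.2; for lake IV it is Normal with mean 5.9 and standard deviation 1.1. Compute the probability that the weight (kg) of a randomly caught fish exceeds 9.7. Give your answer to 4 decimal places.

0.2290

Conditional on each lake, P(X > 9.7): I: 0.369441; II: 0.34842; III: 0.202328; IV: 0.000275611.
By total probability, P(X > 9.7) = 0.21·0.369441 + 0.15·0.34842 + 0.49·0.202328 + 0.15·0.000275611 = 0.229028.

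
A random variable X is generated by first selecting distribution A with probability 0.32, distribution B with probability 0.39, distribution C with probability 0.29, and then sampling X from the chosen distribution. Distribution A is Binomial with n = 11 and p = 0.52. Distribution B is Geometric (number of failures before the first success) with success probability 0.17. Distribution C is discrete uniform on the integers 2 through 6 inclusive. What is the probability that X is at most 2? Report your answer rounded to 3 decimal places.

0.233

Conditional on each component, P(X ≤ 2): A: 0.0241413; B: 0.428213; C: 0.2.
By total probability, P(X ≤ 2) = 0.32·0.0241413 + 0.39·0.428213 + 0.29·0.2 = 0.232728.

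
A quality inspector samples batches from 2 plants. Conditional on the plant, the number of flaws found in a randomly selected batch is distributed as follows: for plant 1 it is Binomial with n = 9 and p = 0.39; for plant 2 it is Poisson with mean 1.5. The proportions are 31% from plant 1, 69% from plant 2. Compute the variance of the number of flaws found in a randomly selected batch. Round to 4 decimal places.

2.5629

Per component, 1: μ=3.51, E[X²]=14.4612; 2: μ=1.5, E[X²]=3.75.
E[X] = 0.31·3.51 + 0.69·1.5 = 2.1231.
E[X²] = 0.31·14.4612 + 0.69·3.75 = 7.07047.
Var(X) = E[X²] − (E[X])² = 7.07047 − 4.50755 = 2.56292.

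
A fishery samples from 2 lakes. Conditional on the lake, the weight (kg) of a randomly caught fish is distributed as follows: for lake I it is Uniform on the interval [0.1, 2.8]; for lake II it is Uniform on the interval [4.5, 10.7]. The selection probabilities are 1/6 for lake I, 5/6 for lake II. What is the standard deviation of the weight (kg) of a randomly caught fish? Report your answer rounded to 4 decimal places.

Per component, I: μ=1.45, E[X²]=2.71; II: μ=7.6, E[X²]=60.9633.
E[X] = 0.166667·1.45 + 0.833333·7.6 = 6.575.
E[X²] = 0.166667·2.71 + 0.833333·60.9633 = 51.2544.
Var(X) = E[X²] − (E[X])² = 51.2544 − 43.2306 = 8.02382.
SD(X) = √8.02382 = 2.83263.

2.8326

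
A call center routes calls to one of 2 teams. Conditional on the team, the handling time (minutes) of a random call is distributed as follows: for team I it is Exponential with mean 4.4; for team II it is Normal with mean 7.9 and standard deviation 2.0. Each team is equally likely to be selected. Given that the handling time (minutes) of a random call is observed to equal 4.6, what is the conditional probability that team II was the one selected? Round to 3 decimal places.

0.390

Likelihoods f(4.6 | ·): I: 0.0798936; II: 0.0511325.
Posterior ∝ prior × likelihood. Numerator for II: 0.5·0.0511325 = 0.0255662.
Normalizing constant: 0.5·0.0798936 + 0.5·0.0511325 = 0.065513.
P(II | observation) = 0.0255662 / 0.065513 = 0.390246.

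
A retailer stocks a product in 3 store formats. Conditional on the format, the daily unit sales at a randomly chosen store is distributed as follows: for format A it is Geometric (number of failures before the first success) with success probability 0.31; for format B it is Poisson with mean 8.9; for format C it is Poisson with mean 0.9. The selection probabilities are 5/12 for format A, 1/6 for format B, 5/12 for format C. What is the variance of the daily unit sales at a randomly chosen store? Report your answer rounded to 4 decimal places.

Per component, A: μ=2.22581, E[X²]=12.1342; B: μ=8.9, E[X²]=88.11; C: μ=0.9, E[X²]=1.71.
E[X] = 0.416667·2.22581 + 0.166667·8.9 + 0.416667·0.9 = 2.78575.
E[X²] = 0.416667·12.1342 + 0.166667·88.11 + 0.416667·1.71 = 20.4534.
Var(X) = E[X²] − (E[X])² = 20.4534 − 7.76042 = 12.693.

12.6930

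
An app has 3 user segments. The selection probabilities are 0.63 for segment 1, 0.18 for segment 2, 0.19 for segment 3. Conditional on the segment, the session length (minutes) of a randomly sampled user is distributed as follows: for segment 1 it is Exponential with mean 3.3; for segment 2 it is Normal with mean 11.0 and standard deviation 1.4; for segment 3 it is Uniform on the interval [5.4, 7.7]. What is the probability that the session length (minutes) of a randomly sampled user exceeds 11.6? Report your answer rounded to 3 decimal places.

0.079

Conditional on each segment, P(X > 11.6): 1: 0.0297433; 2: 0.334118; 3: 0.
By total probability, P(X > 11.6) = 0.63·0.0297433 + 0.18·0.334118 + 0.19·0 = 0.0788794.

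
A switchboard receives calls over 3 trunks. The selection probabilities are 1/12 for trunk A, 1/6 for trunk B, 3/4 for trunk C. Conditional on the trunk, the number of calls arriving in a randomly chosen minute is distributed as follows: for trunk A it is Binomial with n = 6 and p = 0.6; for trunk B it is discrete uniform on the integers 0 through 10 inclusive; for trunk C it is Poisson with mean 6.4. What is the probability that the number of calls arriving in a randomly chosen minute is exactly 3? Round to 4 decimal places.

Conditional on each trunk, P(X = 3): A: 0.27648; B: 0.0909091; C: 0.0725945.
By total probability, P(X = 3) = 0.0833333·0.27648 + 0.166667·0.0909091 + 0.75·0.0725945 = 0.0926374.

0.0926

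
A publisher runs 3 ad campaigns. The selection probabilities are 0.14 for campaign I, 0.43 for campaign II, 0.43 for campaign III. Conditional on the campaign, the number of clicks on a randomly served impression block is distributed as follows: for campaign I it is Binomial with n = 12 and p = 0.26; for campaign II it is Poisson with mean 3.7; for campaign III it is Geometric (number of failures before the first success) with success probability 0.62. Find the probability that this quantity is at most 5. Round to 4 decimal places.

Conditional on each campaign, P(X ≤ 5): I: 0.935376; II: 0.830088; III: 0.996989.
By total probability, P(X ≤ 5) = 0.14·0.935376 + 0.43·0.830088 + 0.43·0.996989 = 0.916596.

0.9166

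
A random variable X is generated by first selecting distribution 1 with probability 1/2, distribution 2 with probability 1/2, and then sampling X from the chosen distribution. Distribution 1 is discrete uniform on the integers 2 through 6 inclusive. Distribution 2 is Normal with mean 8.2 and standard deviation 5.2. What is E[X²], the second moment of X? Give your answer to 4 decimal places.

56.1400

For each component E[X²] = Var + (mean)², giving 1: 18; 2: 94.28.
Overall E[X²] = 0.5·18 + 0.5·94.28 = 56.14.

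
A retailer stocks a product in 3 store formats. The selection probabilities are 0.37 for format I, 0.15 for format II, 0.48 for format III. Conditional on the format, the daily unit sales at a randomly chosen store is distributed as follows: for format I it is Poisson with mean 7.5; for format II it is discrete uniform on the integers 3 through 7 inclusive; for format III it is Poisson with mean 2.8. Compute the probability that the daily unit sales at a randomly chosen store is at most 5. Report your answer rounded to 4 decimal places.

0.6281

Conditional on each format, P(X ≤ 5): I: 0.241436; II: 0.6; III: 0.93489.
By total probability, P(X ≤ 5) = 0.37·0.241436 + 0.15·0.6 + 0.48·0.93489 = 0.628079.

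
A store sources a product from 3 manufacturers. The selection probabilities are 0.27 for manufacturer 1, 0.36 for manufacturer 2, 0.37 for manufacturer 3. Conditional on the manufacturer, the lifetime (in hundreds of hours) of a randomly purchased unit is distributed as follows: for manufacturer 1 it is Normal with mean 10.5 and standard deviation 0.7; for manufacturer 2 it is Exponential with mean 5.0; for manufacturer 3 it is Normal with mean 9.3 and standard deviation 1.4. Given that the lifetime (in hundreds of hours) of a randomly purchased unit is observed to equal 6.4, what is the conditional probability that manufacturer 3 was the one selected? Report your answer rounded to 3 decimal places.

Likelihoods f(6.4 | ·): 1: 2.02457e-08; 2: 0.0556075; 3: 0.033346.
Posterior ∝ prior × likelihood. Numerator for 3: 0.37·0.033346 = 0.012338.
Normalizing constant: 0.27·2.02457e-08 + 0.36·0.0556075 + 0.37·0.033346 = 0.0323567.
P(3 | observation) = 0.012338 / 0.0323567 = 0.381312.

0.381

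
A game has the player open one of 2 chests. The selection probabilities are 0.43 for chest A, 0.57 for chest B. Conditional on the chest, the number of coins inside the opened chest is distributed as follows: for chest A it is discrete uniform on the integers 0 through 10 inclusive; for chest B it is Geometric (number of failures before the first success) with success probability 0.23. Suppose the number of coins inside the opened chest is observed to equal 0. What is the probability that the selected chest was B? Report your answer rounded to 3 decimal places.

Likelihoods P(X=0 | ·): A: 0.0909091; B: 0.23.
Posterior ∝ prior × likelihood. Numerator for B: 0.57·0.23 = 0.1311.
Normalizing constant: 0.43·0.0909091 + 0.57·0.23 = 0.170191.
P(B | observation) = 0.1311 / 0.170191 = 0.770311.

0.770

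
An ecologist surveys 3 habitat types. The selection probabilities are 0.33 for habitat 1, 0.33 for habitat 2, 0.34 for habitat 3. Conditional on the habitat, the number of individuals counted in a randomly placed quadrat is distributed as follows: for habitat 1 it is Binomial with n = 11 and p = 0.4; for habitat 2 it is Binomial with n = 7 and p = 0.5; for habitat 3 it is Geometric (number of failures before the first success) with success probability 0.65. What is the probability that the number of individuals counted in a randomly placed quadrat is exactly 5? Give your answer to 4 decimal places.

0.1281

Conditional on each habitat, P(X = 5): 1: 0.220724; 2: 0.164062; 3: 0.00341392.
By total probability, P(X = 5) = 0.33·0.220724 + 0.33·0.164062 + 0.34·0.00341392 = 0.12814.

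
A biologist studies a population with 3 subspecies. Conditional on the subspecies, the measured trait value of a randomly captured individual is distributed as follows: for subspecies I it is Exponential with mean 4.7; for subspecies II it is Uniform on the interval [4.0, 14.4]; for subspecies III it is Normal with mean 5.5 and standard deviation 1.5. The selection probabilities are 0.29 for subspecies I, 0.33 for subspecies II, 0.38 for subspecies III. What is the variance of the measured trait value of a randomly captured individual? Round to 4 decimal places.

13.9607

Per component, I: μ=4.7, E[X²]=44.18; II: μ=9.2, E[X²]=93.6533; III: μ=5.5, E[X²]=32.5.
E[X] = 0.29·4.7 + 0.33·9.2 + 0.38·5.5 = 6.489.
E[X²] = 0.29·44.18 + 0.33·93.6533 + 0.38·32.5 = 56.0678.
Var(X) = E[X²] − (E[X])² = 56.0678 − 42.1071 = 13.9607.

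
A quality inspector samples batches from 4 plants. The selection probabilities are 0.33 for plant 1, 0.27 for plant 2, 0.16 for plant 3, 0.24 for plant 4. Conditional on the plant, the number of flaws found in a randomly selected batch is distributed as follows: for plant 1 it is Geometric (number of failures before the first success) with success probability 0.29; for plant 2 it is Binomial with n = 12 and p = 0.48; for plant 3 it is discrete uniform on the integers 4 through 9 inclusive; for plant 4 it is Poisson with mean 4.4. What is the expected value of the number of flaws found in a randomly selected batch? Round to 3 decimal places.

Component means — 1: 2.44828; 2: 5.76; 3: 6.5; 4: 4.4.
E[X] = 0.33·2.44828 + 0.27·5.76 + 0.16·6.5 + 0.24·4.4 = 4.45913.

4.459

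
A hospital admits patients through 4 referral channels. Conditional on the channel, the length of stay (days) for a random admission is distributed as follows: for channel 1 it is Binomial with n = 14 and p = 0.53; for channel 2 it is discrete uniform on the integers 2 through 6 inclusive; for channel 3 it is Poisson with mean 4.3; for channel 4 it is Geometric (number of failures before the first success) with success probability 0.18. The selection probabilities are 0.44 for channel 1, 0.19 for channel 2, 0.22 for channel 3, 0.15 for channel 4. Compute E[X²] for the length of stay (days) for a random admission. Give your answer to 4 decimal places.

41.1023

For each component E[X²] = Var + (mean)², giving 1: 58.5438; 2: 18; 3: 22.79; 4: 46.0617.
Overall E[X²] = 0.44·58.5438 + 0.19·18 + 0.22·22.79 + 0.15·46.0617 = 41.1023.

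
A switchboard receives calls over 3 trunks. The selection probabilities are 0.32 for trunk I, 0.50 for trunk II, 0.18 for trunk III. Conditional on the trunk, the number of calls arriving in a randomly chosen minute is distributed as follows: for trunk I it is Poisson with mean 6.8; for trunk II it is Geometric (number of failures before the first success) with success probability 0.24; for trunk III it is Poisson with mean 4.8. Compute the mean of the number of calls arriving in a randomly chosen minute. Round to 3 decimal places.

Component means — I: 6.8; II: 3.16667; III: 4.8.
E[X] = 0.32·6.8 + 0.5·3.16667 + 0.18·4.8 = 4.62333.

4.623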